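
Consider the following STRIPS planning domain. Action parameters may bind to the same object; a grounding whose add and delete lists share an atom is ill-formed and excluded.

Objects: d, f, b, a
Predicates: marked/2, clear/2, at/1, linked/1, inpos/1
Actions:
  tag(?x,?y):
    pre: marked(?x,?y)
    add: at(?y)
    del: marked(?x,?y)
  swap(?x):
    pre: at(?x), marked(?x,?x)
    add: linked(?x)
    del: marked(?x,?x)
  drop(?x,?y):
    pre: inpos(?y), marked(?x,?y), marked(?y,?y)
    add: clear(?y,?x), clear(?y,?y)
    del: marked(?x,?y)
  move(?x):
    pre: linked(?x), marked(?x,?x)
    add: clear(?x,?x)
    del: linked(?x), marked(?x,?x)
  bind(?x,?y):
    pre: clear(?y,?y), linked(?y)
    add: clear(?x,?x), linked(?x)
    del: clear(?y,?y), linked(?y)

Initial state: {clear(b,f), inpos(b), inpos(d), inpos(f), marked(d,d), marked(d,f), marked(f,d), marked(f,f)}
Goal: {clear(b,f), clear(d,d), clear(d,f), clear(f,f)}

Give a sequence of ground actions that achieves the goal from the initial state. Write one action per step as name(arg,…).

drop(d,f); drop(f,d)

1. drop(d,f)  →  {clear(b,f), clear(f,d), clear(f,f), inpos(b), inpos(d), inpos(f), marked(d,d), marked(f,d), marked(f,f)}
2. drop(f,d)  →  {clear(b,f), clear(d,d), clear(d,f), clear(f,d), clear(f,f), inpos(b), inpos(d), inpos(f), marked(d,d), marked(f,f)}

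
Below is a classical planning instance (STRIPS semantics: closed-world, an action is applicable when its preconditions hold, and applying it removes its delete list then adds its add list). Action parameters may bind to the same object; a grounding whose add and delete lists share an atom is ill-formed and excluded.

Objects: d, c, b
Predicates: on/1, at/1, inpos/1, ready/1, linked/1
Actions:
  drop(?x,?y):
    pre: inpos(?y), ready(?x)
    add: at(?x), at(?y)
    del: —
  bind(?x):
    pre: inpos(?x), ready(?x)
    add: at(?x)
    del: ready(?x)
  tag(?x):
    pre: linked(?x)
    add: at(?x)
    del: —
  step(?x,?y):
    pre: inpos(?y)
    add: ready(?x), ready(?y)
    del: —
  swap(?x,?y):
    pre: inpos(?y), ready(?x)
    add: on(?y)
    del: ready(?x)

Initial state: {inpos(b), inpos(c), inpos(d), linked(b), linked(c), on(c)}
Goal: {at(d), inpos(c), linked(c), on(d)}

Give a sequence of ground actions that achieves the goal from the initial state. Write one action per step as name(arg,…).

1. step(d,d)  →  {inpos(b), inpos(c), inpos(d), linked(b), linked(c), on(c), ready(d)}
2. drop(d,d)  →  {at(d), inpos(b), inpos(c), inpos(d), linked(b), linked(c), on(c), ready(d)}
3. swap(d,d)  →  {at(d), inpos(b), inpos(c), inpos(d), linked(b), linked(c), on(c), on(d)}

step(d,d); drop(d,d); swap(d,d)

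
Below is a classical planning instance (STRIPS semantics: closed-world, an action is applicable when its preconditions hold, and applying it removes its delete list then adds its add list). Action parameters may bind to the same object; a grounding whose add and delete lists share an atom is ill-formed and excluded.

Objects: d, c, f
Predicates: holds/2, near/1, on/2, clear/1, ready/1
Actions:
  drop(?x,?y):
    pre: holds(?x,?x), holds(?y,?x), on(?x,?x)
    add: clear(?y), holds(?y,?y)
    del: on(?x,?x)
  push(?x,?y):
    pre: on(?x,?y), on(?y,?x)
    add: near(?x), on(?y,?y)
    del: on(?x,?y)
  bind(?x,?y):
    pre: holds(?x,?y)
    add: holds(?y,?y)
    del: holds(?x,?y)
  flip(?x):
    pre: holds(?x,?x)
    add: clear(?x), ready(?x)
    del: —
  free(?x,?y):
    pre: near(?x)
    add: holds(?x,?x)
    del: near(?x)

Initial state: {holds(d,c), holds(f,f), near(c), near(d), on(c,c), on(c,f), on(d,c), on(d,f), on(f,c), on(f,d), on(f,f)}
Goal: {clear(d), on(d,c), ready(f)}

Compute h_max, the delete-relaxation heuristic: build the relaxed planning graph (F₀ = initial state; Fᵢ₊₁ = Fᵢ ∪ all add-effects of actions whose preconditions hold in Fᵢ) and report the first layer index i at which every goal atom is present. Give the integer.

F0 = init (11 atoms)
F1 = F0 ∪ {clear(f), holds(c,c), holds(d,d), near(f), on(d,d), ready(f)}  (17 atoms)
F2 = F1 ∪ {clear(c), clear(d), ready(c), ready(d)}  (21 atoms)
goal ⊆ F2  ⇒  h_max = 2

2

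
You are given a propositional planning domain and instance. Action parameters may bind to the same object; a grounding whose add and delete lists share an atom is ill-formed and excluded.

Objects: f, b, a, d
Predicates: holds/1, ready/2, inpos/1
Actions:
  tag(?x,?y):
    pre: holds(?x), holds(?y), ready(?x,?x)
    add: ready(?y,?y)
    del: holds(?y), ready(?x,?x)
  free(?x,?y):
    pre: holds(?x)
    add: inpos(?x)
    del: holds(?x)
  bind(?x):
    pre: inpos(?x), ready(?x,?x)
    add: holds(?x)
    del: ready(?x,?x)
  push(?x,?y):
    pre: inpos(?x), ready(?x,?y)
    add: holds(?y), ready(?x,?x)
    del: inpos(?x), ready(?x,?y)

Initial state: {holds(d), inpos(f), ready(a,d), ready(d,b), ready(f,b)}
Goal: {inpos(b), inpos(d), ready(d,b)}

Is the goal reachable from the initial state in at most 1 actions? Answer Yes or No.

1. free(d,f)  →  {inpos(d), inpos(f), ready(a,d), ready(d,b), ready(f,b)}
2. push(f,b)  →  {holds(b), inpos(d), ready(a,d), ready(d,b), ready(f,f)}
3. free(b,f)  →  {inpos(b), inpos(d), ready(a,d), ready(d,b), ready(f,f)}
optimal plan length = 3; 3 > 1

No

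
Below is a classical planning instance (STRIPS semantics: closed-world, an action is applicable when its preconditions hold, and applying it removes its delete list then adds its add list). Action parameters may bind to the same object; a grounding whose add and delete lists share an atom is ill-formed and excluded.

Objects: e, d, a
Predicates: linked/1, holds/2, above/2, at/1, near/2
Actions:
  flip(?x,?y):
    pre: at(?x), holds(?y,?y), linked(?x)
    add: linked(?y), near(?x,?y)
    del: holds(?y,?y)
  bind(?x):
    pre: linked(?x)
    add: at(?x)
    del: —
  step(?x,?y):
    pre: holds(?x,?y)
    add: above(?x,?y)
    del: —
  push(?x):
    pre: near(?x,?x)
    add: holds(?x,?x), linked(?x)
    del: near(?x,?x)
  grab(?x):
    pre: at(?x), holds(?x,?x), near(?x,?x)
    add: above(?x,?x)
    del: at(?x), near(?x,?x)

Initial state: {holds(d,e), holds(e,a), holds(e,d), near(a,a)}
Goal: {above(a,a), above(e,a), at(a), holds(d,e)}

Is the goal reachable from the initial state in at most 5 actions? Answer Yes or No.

Yes

1. step(e,a)  →  {above(e,a), holds(d,e), holds(e,a), holds(e,d), near(a,a)}
2. push(a)  →  {above(e,a), holds(a,a), holds(d,e), holds(e,a), holds(e,d), linked(a)}
3. bind(a)  →  {above(e,a), at(a), holds(a,a), holds(d,e), holds(e,a), holds(e,d), linked(a)}
4. step(a,a)  →  {above(a,a), above(e,a), at(a), holds(a,a), holds(d,e), holds(e,a), holds(e,d), linked(a)}
optimal plan length = 4; 4 ≤ 5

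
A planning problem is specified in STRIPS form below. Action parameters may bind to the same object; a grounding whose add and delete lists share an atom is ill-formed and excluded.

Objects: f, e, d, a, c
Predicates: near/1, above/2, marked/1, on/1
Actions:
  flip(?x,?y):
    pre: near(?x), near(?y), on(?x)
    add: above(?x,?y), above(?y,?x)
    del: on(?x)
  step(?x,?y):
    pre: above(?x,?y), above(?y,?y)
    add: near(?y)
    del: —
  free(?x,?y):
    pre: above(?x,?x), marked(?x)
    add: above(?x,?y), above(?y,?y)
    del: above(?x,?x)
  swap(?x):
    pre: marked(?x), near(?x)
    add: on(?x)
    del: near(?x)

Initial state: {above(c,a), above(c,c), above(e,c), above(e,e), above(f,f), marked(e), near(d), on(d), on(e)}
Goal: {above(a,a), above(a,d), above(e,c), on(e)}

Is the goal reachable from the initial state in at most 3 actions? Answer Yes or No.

Yes

1. free(e,a)  →  {above(a,a), above(c,a), above(c,c), above(e,a), above(e,c), above(f,f), marked(e), near(d), on(d), on(e)}
2. step(e,a)  →  {above(a,a), above(c,a), above(c,c), above(e,a), above(e,c), above(f,f), marked(e), near(a), near(d), on(d), on(e)}
3. flip(d,a)  →  {above(a,a), above(a,d), above(c,a), above(c,c), above(d,a), above(e,a), above(e,c), above(f,f), marked(e), near(a), near(d), on(e)}
optimal plan length = 3; 3 ≤ 3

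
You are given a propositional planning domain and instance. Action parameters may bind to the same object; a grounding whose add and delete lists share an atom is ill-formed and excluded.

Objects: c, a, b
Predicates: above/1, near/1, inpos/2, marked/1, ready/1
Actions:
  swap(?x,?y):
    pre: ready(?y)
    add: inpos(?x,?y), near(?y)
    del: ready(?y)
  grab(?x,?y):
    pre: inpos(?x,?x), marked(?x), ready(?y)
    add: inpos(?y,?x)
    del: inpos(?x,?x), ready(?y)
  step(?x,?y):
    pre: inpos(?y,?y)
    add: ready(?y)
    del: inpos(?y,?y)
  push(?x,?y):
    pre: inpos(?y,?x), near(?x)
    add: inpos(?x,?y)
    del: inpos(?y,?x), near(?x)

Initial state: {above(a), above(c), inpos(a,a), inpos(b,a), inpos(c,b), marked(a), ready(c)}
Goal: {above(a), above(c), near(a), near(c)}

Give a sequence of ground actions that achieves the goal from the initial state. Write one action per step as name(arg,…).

1. swap(c,c)  →  {above(a), above(c), inpos(a,a), inpos(b,a), inpos(c,b), inpos(c,c), marked(a), near(c)}
2. step(c,a)  →  {above(a), above(c), inpos(b,a), inpos(c,b), inpos(c,c), marked(a), near(c), ready(a)}
3. swap(c,a)  →  {above(a), above(c), inpos(b,a), inpos(c,a), inpos(c,b), inpos(c,c), marked(a), near(a), near(c)}

swap(c,c); step(c,a); swap(c,a)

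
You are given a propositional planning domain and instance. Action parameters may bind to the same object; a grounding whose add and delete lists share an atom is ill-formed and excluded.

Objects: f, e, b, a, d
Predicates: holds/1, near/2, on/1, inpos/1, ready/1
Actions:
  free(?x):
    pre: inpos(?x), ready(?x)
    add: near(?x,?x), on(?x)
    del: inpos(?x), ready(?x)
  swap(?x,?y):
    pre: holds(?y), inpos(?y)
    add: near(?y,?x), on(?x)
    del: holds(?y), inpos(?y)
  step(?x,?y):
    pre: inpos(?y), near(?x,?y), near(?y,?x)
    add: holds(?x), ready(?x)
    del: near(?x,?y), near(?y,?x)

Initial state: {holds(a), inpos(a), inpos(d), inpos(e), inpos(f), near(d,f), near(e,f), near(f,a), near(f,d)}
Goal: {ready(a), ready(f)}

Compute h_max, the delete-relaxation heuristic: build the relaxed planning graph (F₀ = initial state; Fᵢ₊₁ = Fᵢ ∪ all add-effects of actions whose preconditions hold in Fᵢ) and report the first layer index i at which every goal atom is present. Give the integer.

2

F0 = init (9 atoms)
F1 = F0 ∪ {holds(d), holds(f), near(a,a), near(a,b), near(a,d), near(a,e), near(a,f), on(a), on(b), on(d), on(e), on(f), ready(d), ready(f)}  (23 atoms)
F2 = F1 ∪ {near(d,a), near(d,b), near(d,d), near(d,e), near(f,b), near(f,e), near(f,f), ready(a)}  (31 atoms)
goal ⊆ F2  ⇒  h_max = 2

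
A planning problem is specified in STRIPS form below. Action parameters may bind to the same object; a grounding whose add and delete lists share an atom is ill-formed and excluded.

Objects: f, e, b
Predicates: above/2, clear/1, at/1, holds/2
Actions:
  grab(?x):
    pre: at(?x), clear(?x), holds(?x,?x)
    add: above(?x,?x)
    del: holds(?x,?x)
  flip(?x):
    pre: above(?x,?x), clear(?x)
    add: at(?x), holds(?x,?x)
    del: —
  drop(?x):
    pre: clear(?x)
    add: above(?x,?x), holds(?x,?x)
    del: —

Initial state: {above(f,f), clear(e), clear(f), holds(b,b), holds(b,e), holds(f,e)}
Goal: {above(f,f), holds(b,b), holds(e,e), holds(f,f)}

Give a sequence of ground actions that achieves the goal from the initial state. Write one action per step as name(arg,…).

1. flip(f)  →  {above(f,f), at(f), clear(e), clear(f), holds(b,b), holds(b,e), holds(f,e), holds(f,f)}
2. drop(e)  →  {above(e,e), above(f,f), at(f), clear(e), clear(f), holds(b,b), holds(b,e), holds(e,e), holds(f,e), holds(f,f)}

flip(f); drop(e)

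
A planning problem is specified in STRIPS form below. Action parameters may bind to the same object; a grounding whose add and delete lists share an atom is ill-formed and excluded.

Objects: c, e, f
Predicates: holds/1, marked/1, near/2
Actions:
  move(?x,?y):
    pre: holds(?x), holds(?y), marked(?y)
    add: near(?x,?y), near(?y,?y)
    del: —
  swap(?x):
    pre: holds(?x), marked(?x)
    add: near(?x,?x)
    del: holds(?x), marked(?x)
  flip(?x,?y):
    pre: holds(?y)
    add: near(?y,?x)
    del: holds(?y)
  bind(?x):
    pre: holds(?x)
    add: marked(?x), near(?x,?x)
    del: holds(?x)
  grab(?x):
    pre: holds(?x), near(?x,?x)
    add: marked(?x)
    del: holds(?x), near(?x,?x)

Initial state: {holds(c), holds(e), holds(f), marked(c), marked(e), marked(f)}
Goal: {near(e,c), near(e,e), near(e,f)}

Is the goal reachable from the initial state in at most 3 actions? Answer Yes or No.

1. move(c,e)  →  {holds(c), holds(e), holds(f), marked(c), marked(e), marked(f), near(c,e), near(e,e)}
2. move(e,c)  →  {holds(c), holds(e), holds(f), marked(c), marked(e), marked(f), near(c,c), near(c,e), near(e,c), near(e,e)}
3. move(e,f)  →  {holds(c), holds(e), holds(f), marked(c), marked(e), marked(f), near(c,c), near(c,e), near(e,c), near(e,e), near(e,f), near(f,f)}
optimal plan length = 3; 3 ≤ 3

Yes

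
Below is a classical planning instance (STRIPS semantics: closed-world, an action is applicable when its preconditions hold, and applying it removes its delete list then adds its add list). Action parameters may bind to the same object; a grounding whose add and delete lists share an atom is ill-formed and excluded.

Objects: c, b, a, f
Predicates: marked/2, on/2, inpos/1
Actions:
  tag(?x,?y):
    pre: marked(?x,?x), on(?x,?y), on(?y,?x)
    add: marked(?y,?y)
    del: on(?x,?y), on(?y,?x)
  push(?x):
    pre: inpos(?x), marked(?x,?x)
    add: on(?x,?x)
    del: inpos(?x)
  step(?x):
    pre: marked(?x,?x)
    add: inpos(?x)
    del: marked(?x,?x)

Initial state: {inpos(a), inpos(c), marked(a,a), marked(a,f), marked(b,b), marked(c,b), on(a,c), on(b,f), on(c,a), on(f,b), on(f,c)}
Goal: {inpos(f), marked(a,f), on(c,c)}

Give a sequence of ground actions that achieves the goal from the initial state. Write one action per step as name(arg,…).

tag(b,f); tag(a,c); push(c); step(f)

1. tag(b,f)  →  {inpos(a), inpos(c), marked(a,a), marked(a,f), marked(b,b), marked(c,b), marked(f,f), on(a,c), on(c,a), on(f,c)}
2. tag(a,c)  →  {inpos(a), inpos(c), marked(a,a), marked(a,f), marked(b,b), marked(c,b), marked(c,c), marked(f,f), on(f,c)}
3. push(c)  →  {inpos(a), marked(a,a), marked(a,f), marked(b,b), marked(c,b), marked(c,c), marked(f,f), on(c,c), on(f,c)}
4. step(f)  →  {inpos(a), inpos(f), marked(a,a), marked(a,f), marked(b,b), marked(c,b), marked(c,c), on(c,c), on(f,c)}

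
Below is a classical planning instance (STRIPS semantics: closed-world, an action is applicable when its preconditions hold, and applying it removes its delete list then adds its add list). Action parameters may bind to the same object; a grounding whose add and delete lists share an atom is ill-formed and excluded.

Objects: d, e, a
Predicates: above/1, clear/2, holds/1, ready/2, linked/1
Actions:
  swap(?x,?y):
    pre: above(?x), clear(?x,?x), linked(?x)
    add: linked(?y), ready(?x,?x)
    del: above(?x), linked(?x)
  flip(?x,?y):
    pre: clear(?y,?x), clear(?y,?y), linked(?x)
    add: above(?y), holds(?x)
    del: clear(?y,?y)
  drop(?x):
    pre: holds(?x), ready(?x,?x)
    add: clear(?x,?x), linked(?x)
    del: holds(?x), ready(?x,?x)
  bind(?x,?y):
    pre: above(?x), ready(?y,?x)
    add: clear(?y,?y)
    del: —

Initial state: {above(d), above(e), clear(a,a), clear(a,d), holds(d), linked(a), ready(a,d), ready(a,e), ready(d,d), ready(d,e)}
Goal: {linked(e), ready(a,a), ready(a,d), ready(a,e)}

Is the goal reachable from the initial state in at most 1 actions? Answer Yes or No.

1. flip(a,a)  →  {above(a), above(d), above(e), clear(a,d), holds(a), holds(d), linked(a), ready(a,d), ready(a,e), ready(d,d), ready(d,e)}
2. bind(d,a)  →  {above(a), above(d), above(e), clear(a,a), clear(a,d), holds(a), holds(d), linked(a), ready(a,d), ready(a,e), ready(d,d), ready(d,e)}
3. swap(a,e)  →  {above(d), above(e), clear(a,a), clear(a,d), holds(a), holds(d), linked(e), ready(a,a), ready(a,d), ready(a,e), ready(d,d), ready(d,e)}
optimal plan length = 3; 3 > 1

No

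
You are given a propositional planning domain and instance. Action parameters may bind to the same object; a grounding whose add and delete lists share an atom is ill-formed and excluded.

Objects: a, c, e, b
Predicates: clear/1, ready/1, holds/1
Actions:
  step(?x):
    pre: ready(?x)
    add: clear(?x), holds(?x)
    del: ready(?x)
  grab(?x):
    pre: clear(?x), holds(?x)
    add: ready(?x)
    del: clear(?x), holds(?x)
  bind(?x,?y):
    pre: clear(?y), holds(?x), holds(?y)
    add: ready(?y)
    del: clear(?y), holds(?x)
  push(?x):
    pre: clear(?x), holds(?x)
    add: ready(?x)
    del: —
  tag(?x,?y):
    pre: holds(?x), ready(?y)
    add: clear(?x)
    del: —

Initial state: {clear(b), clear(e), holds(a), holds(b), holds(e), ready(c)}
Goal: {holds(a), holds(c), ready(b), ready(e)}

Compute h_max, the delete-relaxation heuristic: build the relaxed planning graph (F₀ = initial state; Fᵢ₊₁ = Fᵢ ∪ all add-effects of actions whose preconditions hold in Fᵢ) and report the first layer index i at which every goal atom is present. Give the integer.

1

F0 = init (6 atoms)
F1 = F0 ∪ {clear(a), clear(c), holds(c), ready(b), ready(e)}  (11 atoms)
goal ⊆ F1  ⇒  h_max = 1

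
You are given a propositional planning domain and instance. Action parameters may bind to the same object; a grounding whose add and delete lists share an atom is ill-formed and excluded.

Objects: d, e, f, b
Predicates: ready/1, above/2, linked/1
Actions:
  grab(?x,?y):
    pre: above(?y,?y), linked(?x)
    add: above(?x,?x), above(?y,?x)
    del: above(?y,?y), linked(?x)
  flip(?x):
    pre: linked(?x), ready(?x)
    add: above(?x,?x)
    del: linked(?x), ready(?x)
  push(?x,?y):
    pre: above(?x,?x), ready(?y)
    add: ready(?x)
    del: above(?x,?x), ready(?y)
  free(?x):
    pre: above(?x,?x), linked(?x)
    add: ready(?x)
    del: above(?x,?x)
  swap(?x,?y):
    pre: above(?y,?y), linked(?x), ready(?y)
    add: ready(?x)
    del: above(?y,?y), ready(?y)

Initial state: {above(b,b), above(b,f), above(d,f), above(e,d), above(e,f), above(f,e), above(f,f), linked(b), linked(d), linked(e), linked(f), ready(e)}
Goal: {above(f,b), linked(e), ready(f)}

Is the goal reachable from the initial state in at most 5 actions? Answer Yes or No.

1. grab(b,f)  →  {above(b,b), above(b,f), above(d,f), above(e,d), above(e,f), above(f,b), above(f,e), linked(d), linked(e), linked(f), ready(e)}
2. grab(f,b)  →  {above(b,f), above(d,f), above(e,d), above(e,f), above(f,b), above(f,e), above(f,f), linked(d), linked(e), ready(e)}
3. push(f,e)  →  {above(b,f), above(d,f), above(e,d), above(e,f), above(f,b), above(f,e), linked(d), linked(e), ready(f)}
optimal plan length = 3; 3 ≤ 5

Yes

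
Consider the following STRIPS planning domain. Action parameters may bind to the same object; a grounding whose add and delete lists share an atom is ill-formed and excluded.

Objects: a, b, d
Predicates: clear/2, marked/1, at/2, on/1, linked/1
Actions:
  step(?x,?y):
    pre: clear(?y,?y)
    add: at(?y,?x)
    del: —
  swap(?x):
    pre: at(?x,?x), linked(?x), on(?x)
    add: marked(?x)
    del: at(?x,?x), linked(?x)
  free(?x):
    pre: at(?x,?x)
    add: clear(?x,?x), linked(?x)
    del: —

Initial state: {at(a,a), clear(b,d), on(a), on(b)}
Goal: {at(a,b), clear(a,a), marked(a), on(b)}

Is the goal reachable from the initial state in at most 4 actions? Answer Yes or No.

Yes

1. free(a)  →  {at(a,a), clear(a,a), clear(b,d), linked(a), on(a), on(b)}
2. step(b,a)  →  {at(a,a), at(a,b), clear(a,a), clear(b,d), linked(a), on(a), on(b)}
3. swap(a)  →  {at(a,b), clear(a,a), clear(b,d), marked(a), on(a), on(b)}
optimal plan length = 3; 3 ≤ 4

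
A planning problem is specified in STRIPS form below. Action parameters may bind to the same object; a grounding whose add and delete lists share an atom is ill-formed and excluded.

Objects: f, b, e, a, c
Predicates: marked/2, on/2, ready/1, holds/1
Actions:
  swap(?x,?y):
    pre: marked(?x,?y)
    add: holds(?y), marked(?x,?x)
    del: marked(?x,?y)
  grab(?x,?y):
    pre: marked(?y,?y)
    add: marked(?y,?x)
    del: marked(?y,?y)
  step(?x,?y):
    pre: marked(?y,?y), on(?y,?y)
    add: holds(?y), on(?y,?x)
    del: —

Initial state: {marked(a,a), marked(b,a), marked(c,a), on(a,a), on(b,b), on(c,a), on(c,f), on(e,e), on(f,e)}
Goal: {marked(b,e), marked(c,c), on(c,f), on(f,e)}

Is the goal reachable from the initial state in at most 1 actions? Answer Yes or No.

No

1. swap(b,a)  →  {holds(a), marked(a,a), marked(b,b), marked(c,a), on(a,a), on(b,b), on(c,a), on(c,f), on(e,e), on(f,e)}
2. swap(c,a)  →  {holds(a), marked(a,a), marked(b,b), marked(c,c), on(a,a), on(b,b), on(c,a), on(c,f), on(e,e), on(f,e)}
3. grab(e,b)  →  {holds(a), marked(a,a), marked(b,e), marked(c,c), on(a,a), on(b,b), on(c,a), on(c,f), on(e,e), on(f,e)}
optimal plan length = 3; 3 > 1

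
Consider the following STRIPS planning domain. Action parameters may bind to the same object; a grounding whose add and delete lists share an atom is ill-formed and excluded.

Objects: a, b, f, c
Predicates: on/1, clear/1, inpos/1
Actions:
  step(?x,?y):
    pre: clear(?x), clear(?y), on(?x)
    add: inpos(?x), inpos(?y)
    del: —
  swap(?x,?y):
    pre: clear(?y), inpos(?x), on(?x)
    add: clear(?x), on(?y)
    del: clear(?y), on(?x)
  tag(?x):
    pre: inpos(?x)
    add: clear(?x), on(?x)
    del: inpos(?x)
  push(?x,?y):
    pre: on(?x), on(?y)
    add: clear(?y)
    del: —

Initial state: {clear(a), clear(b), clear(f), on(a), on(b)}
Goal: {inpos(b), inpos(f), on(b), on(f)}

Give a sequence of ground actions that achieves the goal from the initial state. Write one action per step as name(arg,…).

step(a,a); step(b,f); swap(a,f)

1. step(a,a)  →  {clear(a), clear(b), clear(f), inpos(a), on(a), on(b)}
2. step(b,f)  →  {clear(a), clear(b), clear(f), inpos(a), inpos(b), inpos(f), on(a), on(b)}
3. swap(a,f)  →  {clear(a), clear(b), inpos(a), inpos(b), inpos(f), on(b), on(f)}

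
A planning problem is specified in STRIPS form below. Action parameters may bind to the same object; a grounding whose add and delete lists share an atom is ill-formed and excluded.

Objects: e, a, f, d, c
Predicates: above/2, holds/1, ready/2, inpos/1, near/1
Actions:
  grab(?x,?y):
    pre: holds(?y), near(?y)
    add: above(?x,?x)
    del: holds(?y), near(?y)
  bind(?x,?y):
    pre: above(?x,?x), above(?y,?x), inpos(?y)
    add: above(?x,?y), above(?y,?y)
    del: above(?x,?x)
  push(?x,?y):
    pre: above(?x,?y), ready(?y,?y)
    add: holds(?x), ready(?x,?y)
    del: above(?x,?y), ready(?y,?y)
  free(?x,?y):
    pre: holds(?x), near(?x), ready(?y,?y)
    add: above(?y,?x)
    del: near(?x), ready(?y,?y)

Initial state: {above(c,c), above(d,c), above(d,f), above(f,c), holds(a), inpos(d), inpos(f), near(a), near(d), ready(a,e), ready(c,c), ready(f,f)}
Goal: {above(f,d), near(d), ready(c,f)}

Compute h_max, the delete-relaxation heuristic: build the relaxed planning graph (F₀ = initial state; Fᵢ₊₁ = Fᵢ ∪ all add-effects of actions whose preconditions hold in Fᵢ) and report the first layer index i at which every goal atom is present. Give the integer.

2

F0 = init (12 atoms)
F1 = F0 ∪ {above(a,a), above(c,a), above(c,d), above(c,f), above(d,d), above(e,e), above(f,a), above(f,f), holds(d), holds(f), ready(d,c), ready(d,f), ready(f,c)}  (25 atoms)
F2 = F1 ∪ {above(a,f), above(f,d), holds(c), ready(c,f)}  (29 atoms)
goal ⊆ F2  ⇒  h_max = 2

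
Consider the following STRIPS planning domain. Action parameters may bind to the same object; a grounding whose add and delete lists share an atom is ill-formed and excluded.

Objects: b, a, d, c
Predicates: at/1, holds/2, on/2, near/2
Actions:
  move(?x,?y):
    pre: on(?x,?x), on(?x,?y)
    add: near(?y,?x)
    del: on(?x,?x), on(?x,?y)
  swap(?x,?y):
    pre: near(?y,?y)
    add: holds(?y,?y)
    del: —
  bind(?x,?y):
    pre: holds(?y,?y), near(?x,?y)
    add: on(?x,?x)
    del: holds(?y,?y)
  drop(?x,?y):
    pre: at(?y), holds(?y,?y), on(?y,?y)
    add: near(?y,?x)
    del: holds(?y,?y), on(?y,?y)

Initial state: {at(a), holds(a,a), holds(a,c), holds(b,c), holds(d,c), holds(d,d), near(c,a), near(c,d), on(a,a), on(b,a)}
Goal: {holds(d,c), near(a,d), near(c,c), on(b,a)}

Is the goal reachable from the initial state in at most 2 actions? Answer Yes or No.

No

1. bind(c,d)  →  {at(a), holds(a,a), holds(a,c), holds(b,c), holds(d,c), near(c,a), near(c,d), on(a,a), on(b,a), on(c,c)}
2. move(c,c)  →  {at(a), holds(a,a), holds(a,c), holds(b,c), holds(d,c), near(c,a), near(c,c), near(c,d), on(a,a), on(b,a)}
3. drop(d,a)  →  {at(a), holds(a,c), holds(b,c), holds(d,c), near(a,d), near(c,a), near(c,c), near(c,d), on(b,a)}
optimal plan length = 3; 3 > 2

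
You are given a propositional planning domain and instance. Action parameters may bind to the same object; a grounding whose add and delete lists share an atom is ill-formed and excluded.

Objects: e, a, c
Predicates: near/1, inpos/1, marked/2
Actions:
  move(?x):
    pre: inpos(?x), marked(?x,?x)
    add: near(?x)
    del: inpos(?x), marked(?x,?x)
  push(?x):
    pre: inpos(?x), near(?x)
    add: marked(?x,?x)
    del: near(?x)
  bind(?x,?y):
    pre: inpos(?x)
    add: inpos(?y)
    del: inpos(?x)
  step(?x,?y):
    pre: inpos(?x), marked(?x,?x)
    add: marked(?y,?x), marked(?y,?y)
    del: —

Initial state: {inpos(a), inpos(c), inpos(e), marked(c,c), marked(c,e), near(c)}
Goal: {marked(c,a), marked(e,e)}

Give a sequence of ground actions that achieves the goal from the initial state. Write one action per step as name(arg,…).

step(c,e); step(e,a); step(a,c)

1. step(c,e)  →  {inpos(a), inpos(c), inpos(e), marked(c,c), marked(c,e), marked(e,c), marked(e,e), near(c)}
2. step(e,a)  →  {inpos(a), inpos(c), inpos(e), marked(a,a), marked(a,e), marked(c,c), marked(c,e), marked(e,c), marked(e,e), near(c)}
3. step(a,c)  →  {inpos(a), inpos(c), inpos(e), marked(a,a), marked(a,e), marked(c,a), marked(c,c), marked(c,e), marked(e,c), marked(e,e), near(c)}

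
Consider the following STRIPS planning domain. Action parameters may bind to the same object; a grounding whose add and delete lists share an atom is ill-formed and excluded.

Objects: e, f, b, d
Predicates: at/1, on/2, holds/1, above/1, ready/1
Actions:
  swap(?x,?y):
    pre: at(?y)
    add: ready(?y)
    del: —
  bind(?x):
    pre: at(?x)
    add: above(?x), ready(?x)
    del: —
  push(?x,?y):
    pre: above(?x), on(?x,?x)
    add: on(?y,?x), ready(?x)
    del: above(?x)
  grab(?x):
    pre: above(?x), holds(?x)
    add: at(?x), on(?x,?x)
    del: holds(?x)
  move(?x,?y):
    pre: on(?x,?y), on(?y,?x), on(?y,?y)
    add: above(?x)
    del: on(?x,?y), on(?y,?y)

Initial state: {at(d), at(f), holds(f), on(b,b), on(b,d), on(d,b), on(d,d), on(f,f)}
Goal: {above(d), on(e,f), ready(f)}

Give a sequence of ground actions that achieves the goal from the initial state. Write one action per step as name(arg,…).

1. bind(f)  →  {above(f), at(d), at(f), holds(f), on(b,b), on(b,d), on(d,b), on(d,d), on(f,f), ready(f)}
2. bind(d)  →  {above(d), above(f), at(d), at(f), holds(f), on(b,b), on(b,d), on(d,b), on(d,d), on(f,f), ready(d), ready(f)}
3. push(f,e)  →  {above(d), at(d), at(f), holds(f), on(b,b), on(b,d), on(d,b), on(d,d), on(e,f), on(f,f), ready(d), ready(f)}

bind(f); bind(d); push(f,e)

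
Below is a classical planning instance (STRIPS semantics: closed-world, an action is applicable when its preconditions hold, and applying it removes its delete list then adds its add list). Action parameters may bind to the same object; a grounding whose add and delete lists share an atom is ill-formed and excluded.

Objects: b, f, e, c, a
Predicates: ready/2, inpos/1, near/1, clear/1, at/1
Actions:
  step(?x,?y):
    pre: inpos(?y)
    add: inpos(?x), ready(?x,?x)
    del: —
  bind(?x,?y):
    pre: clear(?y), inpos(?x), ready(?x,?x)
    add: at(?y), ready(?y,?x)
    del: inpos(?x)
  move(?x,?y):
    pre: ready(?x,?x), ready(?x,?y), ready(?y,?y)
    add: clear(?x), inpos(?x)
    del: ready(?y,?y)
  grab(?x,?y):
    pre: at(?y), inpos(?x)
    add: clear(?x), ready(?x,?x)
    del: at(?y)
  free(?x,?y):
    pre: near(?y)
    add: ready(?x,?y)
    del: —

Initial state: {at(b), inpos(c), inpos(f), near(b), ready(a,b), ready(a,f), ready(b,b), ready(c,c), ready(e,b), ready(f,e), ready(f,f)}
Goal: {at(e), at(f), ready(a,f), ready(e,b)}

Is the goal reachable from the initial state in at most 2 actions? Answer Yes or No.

No

1. step(e,f)  →  {at(b), inpos(c), inpos(e), inpos(f), near(b), ready(a,b), ready(a,f), ready(b,b), ready(c,c), ready(e,b), ready(e,e), ready(f,e), ready(f,f)}
2. move(f,f)  →  {at(b), clear(f), inpos(c), inpos(e), inpos(f), near(b), ready(a,b), ready(a,f), ready(b,b), ready(c,c), ready(e,b), ready(e,e), ready(f,e)}
3. bind(e,f)  →  {at(b), at(f), clear(f), inpos(c), inpos(f), near(b), ready(a,b), ready(a,f), ready(b,b), ready(c,c), ready(e,b), ready(e,e), ready(f,e)}
4. move(e,b)  →  {at(b), at(f), clear(e), clear(f), inpos(c), inpos(e), inpos(f), near(b), ready(a,b), ready(a,f), ready(c,c), ready(e,b), ready(e,e), ready(f,e)}
5. bind(e,e)  →  {at(b), at(e), at(f), clear(e), clear(f), inpos(c), inpos(f), near(b), ready(a,b), ready(a,f), ready(c,c), ready(e,b), ready(e,e), ready(f,e)}
optimal plan length = 5; 5 > 2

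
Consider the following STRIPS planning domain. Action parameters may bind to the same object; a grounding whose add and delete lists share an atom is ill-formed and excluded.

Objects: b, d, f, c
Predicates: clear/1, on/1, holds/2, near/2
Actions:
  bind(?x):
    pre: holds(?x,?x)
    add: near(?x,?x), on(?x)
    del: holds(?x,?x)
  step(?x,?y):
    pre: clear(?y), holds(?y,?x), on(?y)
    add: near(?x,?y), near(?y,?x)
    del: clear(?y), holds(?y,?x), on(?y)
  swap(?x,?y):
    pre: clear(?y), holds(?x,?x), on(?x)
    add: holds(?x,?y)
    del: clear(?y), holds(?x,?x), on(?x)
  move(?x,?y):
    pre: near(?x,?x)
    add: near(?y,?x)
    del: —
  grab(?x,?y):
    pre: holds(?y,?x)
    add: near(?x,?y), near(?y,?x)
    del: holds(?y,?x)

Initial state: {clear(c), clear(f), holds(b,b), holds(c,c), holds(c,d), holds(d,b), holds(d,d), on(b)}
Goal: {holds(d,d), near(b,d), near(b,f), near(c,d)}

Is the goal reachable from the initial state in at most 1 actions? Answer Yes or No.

1. swap(b,f)  →  {clear(c), holds(b,f), holds(c,c), holds(c,d), holds(d,b), holds(d,d)}
2. grab(b,d)  →  {clear(c), holds(b,f), holds(c,c), holds(c,d), holds(d,d), near(b,d), near(d,b)}
3. grab(d,c)  →  {clear(c), holds(b,f), holds(c,c), holds(d,d), near(b,d), near(c,d), near(d,b), near(d,c)}
4. grab(f,b)  →  {clear(c), holds(c,c), holds(d,d), near(b,d), near(b,f), near(c,d), near(d,b), near(d,c), near(f,b)}
optimal plan length = 4; 4 > 1

No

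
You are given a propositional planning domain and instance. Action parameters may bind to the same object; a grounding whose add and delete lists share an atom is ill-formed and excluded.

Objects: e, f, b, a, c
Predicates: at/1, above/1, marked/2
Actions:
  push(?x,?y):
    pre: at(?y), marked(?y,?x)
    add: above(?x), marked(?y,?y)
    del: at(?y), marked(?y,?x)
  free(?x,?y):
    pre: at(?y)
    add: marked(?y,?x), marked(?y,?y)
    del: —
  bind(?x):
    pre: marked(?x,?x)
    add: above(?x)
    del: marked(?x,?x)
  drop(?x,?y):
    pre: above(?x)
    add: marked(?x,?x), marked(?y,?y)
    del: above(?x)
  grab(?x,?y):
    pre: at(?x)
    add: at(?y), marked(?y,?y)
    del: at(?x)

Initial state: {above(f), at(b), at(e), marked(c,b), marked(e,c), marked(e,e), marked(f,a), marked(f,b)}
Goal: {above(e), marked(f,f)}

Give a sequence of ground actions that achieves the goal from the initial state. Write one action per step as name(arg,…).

1. bind(e)  →  {above(e), above(f), at(b), at(e), marked(c,b), marked(e,c), marked(f,a), marked(f,b)}
2. drop(f,e)  →  {above(e), at(b), at(e), marked(c,b), marked(e,c), marked(e,e), marked(f,a), marked(f,b), marked(f,f)}

bind(e); drop(f,e)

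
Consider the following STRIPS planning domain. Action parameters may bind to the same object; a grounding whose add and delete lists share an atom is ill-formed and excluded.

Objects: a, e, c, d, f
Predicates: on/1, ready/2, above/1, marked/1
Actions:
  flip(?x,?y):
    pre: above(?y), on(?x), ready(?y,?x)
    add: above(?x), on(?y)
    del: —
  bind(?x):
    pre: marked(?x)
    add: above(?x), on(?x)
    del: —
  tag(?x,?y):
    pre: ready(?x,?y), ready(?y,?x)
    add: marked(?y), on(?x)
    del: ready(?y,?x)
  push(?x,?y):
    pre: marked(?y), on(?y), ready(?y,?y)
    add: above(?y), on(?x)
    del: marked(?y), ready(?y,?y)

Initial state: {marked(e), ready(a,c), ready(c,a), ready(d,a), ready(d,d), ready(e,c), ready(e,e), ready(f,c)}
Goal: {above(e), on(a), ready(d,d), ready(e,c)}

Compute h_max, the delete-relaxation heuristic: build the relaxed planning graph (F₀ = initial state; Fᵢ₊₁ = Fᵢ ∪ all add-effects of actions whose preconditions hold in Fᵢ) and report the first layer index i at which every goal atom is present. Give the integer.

1

F0 = init (8 atoms)
F1 = F0 ∪ {above(e), marked(a), marked(c), marked(d), on(a), on(c), on(d), on(e)}  (16 atoms)
goal ⊆ F1  ⇒  h_max = 1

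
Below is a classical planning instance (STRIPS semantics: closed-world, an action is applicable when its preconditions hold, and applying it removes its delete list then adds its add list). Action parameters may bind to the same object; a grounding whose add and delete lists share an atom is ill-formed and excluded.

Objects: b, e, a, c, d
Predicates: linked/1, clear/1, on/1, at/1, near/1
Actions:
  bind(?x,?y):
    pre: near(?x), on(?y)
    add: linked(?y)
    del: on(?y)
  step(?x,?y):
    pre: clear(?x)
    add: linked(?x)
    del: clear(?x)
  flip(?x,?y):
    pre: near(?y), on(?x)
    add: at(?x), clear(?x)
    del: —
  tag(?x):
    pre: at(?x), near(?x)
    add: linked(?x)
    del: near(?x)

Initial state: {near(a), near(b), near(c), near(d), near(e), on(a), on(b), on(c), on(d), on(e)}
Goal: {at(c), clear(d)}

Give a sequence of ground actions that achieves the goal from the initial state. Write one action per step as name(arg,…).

flip(c,b); flip(d,b)

1. flip(c,b)  →  {at(c), clear(c), near(a), near(b), near(c), near(d), near(e), on(a), on(b), on(c), on(d), on(e)}
2. flip(d,b)  →  {at(c), at(d), clear(c), clear(d), near(a), near(b), near(c), near(d), near(e), on(a), on(b), on(c), on(d), on(e)}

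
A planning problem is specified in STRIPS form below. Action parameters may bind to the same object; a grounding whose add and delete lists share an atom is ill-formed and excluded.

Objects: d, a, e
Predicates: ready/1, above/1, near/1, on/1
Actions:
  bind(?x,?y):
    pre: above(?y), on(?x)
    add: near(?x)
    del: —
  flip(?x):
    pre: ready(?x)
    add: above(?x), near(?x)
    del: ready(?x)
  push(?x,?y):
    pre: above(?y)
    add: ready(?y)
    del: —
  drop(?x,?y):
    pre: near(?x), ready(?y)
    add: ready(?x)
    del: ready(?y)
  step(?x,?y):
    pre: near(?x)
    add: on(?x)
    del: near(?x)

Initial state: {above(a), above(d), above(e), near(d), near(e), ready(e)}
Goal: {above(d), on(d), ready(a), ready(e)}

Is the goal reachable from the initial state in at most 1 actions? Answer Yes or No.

1. push(d,a)  →  {above(a), above(d), above(e), near(d), near(e), ready(a), ready(e)}
2. step(d,d)  →  {above(a), above(d), above(e), near(e), on(d), ready(a), ready(e)}
optimal plan length = 2; 2 > 1

No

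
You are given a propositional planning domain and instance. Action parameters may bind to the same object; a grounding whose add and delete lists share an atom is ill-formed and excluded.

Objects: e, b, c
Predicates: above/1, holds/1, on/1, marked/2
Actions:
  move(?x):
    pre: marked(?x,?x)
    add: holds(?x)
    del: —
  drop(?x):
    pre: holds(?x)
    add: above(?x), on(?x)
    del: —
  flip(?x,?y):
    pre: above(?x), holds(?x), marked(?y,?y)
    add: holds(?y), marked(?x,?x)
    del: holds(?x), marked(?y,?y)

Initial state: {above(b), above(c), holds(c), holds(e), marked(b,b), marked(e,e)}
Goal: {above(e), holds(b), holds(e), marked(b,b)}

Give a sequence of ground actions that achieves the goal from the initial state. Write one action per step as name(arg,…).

move(b); drop(e)

1. move(b)  →  {above(b), above(c), holds(b), holds(c), holds(e), marked(b,b), marked(e,e)}
2. drop(e)  →  {above(b), above(c), above(e), holds(b), holds(c), holds(e), marked(b,b), marked(e,e), on(e)}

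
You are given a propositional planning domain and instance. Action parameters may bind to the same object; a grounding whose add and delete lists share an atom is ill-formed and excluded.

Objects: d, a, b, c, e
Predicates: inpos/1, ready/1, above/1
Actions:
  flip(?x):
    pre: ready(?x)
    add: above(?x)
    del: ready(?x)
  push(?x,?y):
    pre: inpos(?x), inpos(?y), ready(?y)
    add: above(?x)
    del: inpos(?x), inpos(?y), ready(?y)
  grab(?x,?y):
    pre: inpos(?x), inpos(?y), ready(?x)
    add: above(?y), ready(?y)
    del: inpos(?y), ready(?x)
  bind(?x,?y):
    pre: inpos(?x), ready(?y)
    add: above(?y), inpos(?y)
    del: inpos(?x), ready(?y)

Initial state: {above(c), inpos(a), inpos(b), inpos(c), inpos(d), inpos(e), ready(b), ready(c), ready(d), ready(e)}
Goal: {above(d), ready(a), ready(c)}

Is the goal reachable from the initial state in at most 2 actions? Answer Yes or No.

1. flip(d)  →  {above(c), above(d), inpos(a), inpos(b), inpos(c), inpos(d), inpos(e), ready(b), ready(c), ready(e)}
2. grab(b,a)  →  {above(a), above(c), above(d), inpos(b), inpos(c), inpos(d), inpos(e), ready(a), ready(c), ready(e)}
optimal plan length = 2; 2 ≤ 2

Yes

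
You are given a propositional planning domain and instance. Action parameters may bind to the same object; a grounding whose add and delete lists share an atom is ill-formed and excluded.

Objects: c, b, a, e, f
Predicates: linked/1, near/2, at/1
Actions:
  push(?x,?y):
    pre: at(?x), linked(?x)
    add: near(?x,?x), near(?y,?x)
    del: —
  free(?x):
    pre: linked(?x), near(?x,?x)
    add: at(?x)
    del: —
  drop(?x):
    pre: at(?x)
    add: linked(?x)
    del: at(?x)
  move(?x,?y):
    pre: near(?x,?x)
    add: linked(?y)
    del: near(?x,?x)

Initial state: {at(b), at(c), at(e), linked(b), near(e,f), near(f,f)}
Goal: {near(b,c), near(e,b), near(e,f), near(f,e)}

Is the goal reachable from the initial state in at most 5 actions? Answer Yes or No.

Yes

1. push(b,e)  →  {at(b), at(c), at(e), linked(b), near(b,b), near(e,b), near(e,f), near(f,f)}
2. move(b,c)  →  {at(b), at(c), at(e), linked(b), linked(c), near(e,b), near(e,f), near(f,f)}
3. push(c,b)  →  {at(b), at(c), at(e), linked(b), linked(c), near(b,c), near(c,c), near(e,b), near(e,f), near(f,f)}
4. move(c,e)  →  {at(b), at(c), at(e), linked(b), linked(c), linked(e), near(b,c), near(e,b), near(e,f), near(f,f)}
5. push(e,f)  →  {at(b), at(c), at(e), linked(b), linked(c), linked(e), near(b,c), near(e,b), near(e,e), near(e,f), near(f,e), near(f,f)}
optimal plan length = 5; 5 ≤ 5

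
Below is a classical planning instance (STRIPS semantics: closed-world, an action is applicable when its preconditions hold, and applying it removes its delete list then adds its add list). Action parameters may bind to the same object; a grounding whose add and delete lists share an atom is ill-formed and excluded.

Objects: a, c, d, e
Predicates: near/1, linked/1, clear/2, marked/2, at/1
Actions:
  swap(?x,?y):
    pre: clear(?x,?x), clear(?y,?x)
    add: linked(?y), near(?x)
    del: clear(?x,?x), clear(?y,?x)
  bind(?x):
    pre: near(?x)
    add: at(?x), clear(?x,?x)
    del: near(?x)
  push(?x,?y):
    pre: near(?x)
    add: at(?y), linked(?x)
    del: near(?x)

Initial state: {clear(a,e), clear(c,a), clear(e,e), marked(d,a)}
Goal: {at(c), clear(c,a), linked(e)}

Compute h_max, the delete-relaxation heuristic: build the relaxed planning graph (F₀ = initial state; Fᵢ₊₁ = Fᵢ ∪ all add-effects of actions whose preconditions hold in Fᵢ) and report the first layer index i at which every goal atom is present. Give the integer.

F0 = init (4 atoms)
F1 = F0 ∪ {linked(a), linked(e), near(e)}  (7 atoms)
F2 = F1 ∪ {at(a), at(c), at(d), at(e)}  (11 atoms)
goal ⊆ F2  ⇒  h_max = 2

2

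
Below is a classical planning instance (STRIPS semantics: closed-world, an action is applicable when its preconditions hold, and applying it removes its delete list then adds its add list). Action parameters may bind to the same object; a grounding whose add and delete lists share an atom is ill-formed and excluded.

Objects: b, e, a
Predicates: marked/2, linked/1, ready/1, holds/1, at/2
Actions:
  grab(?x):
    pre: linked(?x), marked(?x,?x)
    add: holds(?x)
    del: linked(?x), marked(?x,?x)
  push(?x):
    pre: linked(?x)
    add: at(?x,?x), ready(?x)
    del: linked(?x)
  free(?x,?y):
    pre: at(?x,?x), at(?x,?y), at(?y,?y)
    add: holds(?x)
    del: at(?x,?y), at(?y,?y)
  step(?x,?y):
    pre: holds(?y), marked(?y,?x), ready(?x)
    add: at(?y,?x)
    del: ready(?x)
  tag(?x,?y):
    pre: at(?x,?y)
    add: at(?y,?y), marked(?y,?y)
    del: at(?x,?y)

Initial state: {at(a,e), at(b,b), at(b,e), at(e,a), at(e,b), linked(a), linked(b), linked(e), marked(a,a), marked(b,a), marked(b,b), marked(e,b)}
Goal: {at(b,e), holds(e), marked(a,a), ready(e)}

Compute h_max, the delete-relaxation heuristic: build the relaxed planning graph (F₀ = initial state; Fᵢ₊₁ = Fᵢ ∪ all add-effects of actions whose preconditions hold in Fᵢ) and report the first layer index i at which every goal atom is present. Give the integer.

F0 = init (12 atoms)
F1 = F0 ∪ {at(a,a), at(e,e), holds(a), holds(b), marked(e,e), ready(a), ready(b), ready(e)}  (20 atoms)
F2 = F1 ∪ {at(b,a), holds(e)}  (22 atoms)
goal ⊆ F2  ⇒  h_max = 2

2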